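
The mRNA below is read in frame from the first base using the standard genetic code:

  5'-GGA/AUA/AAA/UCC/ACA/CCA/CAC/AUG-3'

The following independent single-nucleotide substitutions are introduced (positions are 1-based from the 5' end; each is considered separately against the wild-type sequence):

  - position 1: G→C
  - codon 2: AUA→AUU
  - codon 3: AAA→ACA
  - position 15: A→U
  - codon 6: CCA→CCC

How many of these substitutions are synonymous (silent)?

Codon 1: GGA (Gly) → CGA (Arg) — missense.
Codon 2: AUA (Ile) → AUU (Ile) — synonymous.
Codon 3: AAA (Lys) → ACA (Thr) — missense.
Codon 5: ACA (Thr) → ACU (Thr) — synonymous.
Codon 6: CCA (Pro) → CCC (Pro) — synonymous.
Synonymous: 3 of 5.

3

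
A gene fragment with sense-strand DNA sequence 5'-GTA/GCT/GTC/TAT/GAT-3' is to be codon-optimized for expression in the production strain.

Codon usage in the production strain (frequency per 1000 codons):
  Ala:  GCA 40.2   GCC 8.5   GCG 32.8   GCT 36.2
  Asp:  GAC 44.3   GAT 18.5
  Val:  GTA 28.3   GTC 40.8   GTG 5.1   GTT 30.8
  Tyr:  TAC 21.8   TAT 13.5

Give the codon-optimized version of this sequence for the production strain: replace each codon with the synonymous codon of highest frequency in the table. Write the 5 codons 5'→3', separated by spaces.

GTC GCA GTC TAC GAC

Codon 1 (Val): best is GTC at 40.8.
Codon 2 (Ala): best is GCA at 40.2.
Codon 3 (Val): best is GTC at 40.8.
Codon 4 (Tyr): best is TAC at 21.8.
Codon 5 (Asp): best is GAC at 44.3.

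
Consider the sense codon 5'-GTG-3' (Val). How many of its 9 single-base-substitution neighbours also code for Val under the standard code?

Position 1: none → 0 synonymous.
Position 2: none → 0 synonymous.
Position 3: GTT, GTC, GTA → 3 synonymous.
Total: 0 + 0 + 3 = 3.

3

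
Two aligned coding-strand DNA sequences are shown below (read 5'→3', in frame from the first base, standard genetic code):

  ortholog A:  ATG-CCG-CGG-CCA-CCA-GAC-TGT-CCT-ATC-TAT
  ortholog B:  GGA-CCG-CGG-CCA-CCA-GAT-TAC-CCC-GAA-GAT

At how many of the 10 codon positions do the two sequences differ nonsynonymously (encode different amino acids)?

Codon 1: ATG Met / GGA Gly — nonsynonymous.
Codon 2: CCG Pro / CCG Pro — identical.
Codon 3: CGG Arg / CGG Arg — identical.
Codon 4: CCA Pro / CCA Pro — identical.
Codon 5: CCA Pro / CCA Pro — identical.
Codon 6: GAC Asp / GAT Asp — synonymous.
Codon 7: TGT Cys / TAC Tyr — nonsynonymous.
Codon 8: CCT Pro / CCC Pro — synonymous.
Codon 9: ATC Ile / GAA Glu — nonsynonymous.
Codon 10: TAT Tyr / GAT Asp — nonsynonymous.
Nonsynonymous differences: 4.

4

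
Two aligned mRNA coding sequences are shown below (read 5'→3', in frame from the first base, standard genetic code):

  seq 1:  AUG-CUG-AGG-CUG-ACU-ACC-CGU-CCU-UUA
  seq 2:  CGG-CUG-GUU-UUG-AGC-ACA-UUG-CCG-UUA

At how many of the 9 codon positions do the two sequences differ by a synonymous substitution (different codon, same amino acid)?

3

Codon 1: AUG Met / CGG Arg — nonsynonymous.
Codon 2: CUG Leu / CUG Leu — identical.
Codon 3: AGG Arg / GUU Val — nonsynonymous.
Codon 4: CUG Leu / UUG Leu — synonymous.
Codon 5: ACU Thr / AGC Ser — nonsynonymous.
Codon 6: ACC Thr / ACA Thr — synonymous.
Codon 7: CGU Arg / UUG Leu — nonsynonymous.
Codon 8: CCU Pro / CCG Pro — synonymous.
Codon 9: UUA Leu / UUA Leu — identical.
Synonymous differences: 3.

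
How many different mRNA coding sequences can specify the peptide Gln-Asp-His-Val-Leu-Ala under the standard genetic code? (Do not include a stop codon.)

Gln: 2 codons.
Asp: 2 codons.
His: 2 codons.
Val: 4 codons.
Leu: 6 codons.
Ala: 4 codons.
2 × 2 × 2 × 4 × 6 × 4 = 768.

768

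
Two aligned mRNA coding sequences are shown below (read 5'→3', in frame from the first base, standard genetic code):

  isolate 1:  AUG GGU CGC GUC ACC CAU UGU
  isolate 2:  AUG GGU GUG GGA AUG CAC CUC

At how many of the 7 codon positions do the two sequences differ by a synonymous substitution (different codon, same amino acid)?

1

Codon 1: AUG Met / AUG Met — identical.
Codon 2: GGU Gly / GGU Gly — identical.
Codon 3: CGC Arg / GUG Val — nonsynonymous.
Codon 4: GUC Val / GGA Gly — nonsynonymous.
Codon 5: ACC Thr / AUG Met — nonsynonymous.
Codon 6: CAU His / CAC His — synonymous.
Codon 7: UGU Cys / CUC Leu — nonsynonymous.
Synonymous differences: 1.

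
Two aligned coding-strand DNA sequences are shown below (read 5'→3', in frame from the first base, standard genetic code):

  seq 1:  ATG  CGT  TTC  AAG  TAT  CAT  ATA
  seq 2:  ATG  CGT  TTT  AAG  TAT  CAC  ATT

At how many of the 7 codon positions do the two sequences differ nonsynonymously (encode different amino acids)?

0

Codon 1: ATG Met / ATG Met — identical.
Codon 2: CGT Arg / CGT Arg — identical.
Codon 3: TTC Phe / TTT Phe — synonymous.
Codon 4: AAG Lys / AAG Lys — identical.
Codon 5: TAT Tyr / TAT Tyr — identical.
Codon 6: CAT His / CAC His — synonymous.
Codon 7: ATA Ile / ATT Ile — synonymous.
Nonsynonymous differences: 0.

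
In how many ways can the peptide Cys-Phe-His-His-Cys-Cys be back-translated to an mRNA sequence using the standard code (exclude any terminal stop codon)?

Cys: 2 codons.
Phe: 2 codons.
His: 2 codons.
His: 2 codons.
Cys: 2 codons.
Cys: 2 codons.
2 × 2 × 2 × 2 × 2 × 2 = 64.

64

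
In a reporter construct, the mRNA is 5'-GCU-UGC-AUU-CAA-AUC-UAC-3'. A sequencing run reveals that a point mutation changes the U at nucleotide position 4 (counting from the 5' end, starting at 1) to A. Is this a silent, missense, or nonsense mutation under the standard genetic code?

missense

Position 4 falls in codon 2: UGC → Cys.
After the substitution the codon is AGC → Ser.
Cys ≠ Ser, so this is a missense mutation.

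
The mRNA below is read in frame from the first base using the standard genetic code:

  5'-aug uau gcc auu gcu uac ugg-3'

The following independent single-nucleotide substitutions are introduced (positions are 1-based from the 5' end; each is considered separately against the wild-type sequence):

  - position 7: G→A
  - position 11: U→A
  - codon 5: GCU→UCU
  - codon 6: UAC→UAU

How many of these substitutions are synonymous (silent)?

1

Codon 3: GCC (Ala) → ACC (Thr) — missense.
Codon 4: AUU (Ile) → AAU (Asn) — missense.
Codon 5: GCU (Ala) → UCU (Ser) — missense.
Codon 6: UAC (Tyr) → UAU (Tyr) — synonymous.
Synonymous: 1 of 4.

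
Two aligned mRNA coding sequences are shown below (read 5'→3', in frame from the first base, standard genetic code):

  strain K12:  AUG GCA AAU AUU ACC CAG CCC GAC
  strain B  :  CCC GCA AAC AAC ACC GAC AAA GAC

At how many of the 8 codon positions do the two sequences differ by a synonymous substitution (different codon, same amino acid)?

Codon 1: AUG Met / CCC Pro — nonsynonymous.
Codon 2: GCA Ala / GCA Ala — identical.
Codon 3: AAU Asn / AAC Asn — synonymous.
Codon 4: AUU Ile / AAC Asn — nonsynonymous.
Codon 5: ACC Thr / ACC Thr — identical.
Codon 6: CAG Gln / GAC Asp — nonsynonymous.
Codon 7: CCC Pro / AAA Lys — nonsynonymous.
Codon 8: GAC Asp / GAC Asp — identical.
Synonymous differences: 1.

1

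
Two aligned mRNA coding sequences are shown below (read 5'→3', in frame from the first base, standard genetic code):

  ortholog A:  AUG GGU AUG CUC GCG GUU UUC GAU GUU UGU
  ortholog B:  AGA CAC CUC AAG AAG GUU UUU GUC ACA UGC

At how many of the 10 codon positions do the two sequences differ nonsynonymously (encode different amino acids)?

Codon 1: AUG Met / AGA Arg — nonsynonymous.
Codon 2: GGU Gly / CAC His — nonsynonymous.
Codon 3: AUG Met / CUC Leu — nonsynonymous.
Codon 4: CUC Leu / AAG Lys — nonsynonymous.
Codon 5: GCG Ala / AAG Lys — nonsynonymous.
Codon 6: GUU Val / GUU Val — identical.
Codon 7: UUC Phe / UUU Phe — synonymous.
Codon 8: GAU Asp / GUC Val — nonsynonymous.
Codon 9: GUU Val / ACA Thr — nonsynonymous.
Codon 10: UGU Cys / UGC Cys — synonymous.
Nonsynonymous differences: 7.

7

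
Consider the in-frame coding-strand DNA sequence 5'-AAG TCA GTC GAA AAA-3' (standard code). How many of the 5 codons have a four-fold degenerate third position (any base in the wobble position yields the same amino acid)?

Codon 1 AAG (Lys): third position 2-fold.
Codon 2 TCA (Ser): third position 4-fold.
Codon 3 GTC (Val): third position 4-fold.
Codon 4 GAA (Glu): third position 2-fold.
Codon 5 AAA (Lys): third position 2-fold.
Four-fold degenerate third positions: 2.

2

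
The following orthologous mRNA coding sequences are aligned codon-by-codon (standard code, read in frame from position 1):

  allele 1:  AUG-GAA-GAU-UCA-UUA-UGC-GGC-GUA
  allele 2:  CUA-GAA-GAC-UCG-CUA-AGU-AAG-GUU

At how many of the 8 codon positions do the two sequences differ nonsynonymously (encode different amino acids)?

3

Codon 1: AUG Met / CUA Leu — nonsynonymous.
Codon 2: GAA Glu / GAA Glu — identical.
Codon 3: GAU Asp / GAC Asp — synonymous.
Codon 4: UCA Ser / UCG Ser — synonymous.
Codon 5: UUA Leu / CUA Leu — synonymous.
Codon 6: UGC Cys / AGU Ser — nonsynonymous.
Codon 7: GGC Gly / AAG Lys — nonsynonymous.
Codon 8: GUA Val / GUU Val — synonymous.
Nonsynonymous differences: 3.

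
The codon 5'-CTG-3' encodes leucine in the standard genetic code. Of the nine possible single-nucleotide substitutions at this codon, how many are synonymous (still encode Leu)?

4

Position 1: TTG → 1 synonymous.
Position 2: none → 0 synonymous.
Position 3: CTT, CTC, CTA → 3 synonymous.
Total: 1 + 0 + 3 = 4.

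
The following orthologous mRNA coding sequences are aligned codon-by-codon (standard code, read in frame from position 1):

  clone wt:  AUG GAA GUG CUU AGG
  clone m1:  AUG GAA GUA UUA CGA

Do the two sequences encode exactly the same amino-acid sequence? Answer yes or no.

yes

Codon 1: AUG Met / AUG Met — identical.
Codon 2: GAA Glu / GAA Glu — identical.
Codon 3: GUG Val / GUA Val — synonymous.
Codon 4: CUU Leu / UUA Leu — synonymous.
Codon 5: AGG Arg / CGA Arg — synonymous.
Nonsynonymous differences: 0 → same protein.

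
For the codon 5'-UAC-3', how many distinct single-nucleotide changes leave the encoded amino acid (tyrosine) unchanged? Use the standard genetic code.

1

Position 1: none → 0 synonymous.
Position 2: none → 0 synonymous.
Position 3: UAU → 1 synonymous.
Total: 0 + 0 + 1 = 1.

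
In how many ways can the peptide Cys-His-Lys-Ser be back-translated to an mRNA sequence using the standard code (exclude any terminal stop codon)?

48

Cys: 2 codons.
His: 2 codons.
Lys: 2 codons.
Ser: 6 codons.
2 × 2 × 2 × 6 = 48.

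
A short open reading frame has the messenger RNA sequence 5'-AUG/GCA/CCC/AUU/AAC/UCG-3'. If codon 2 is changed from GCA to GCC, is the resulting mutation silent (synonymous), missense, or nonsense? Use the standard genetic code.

silent

Position 6 falls in codon 2: GCA → Ala.
After the substitution the codon is GCC → Ala.
Both encode Ala, so the change is synonymous.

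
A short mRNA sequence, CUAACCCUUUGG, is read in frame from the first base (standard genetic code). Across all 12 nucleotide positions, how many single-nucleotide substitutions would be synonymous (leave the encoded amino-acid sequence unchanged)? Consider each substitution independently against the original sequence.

10

Codon 1 (CUA, Leu): 4 synonymous substitutions.
Codon 2 (ACC, Thr): 3 synonymous substitutions.
Codon 3 (CUU, Leu): 3 synonymous substitutions.
Codon 4 (UGG, Trp): 0 synonymous substitutions.
Total: 4 + 3 + 3 + 0 = 10.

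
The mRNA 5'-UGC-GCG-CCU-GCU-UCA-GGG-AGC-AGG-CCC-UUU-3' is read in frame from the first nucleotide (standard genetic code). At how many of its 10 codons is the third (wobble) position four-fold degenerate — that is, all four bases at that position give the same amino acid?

Codon 1 UGC (Cys): third position 2-fold.
Codon 2 GCG (Ala): third position 4-fold.
Codon 3 CCU (Pro): third position 4-fold.
Codon 4 GCU (Ala): third position 4-fold.
Codon 5 UCA (Ser): third position 4-fold.
Codon 6 GGG (Gly): third position 4-fold.
Codon 7 AGC (Ser): third position 2-fold.
Codon 8 AGG (Arg): third position 2-fold.
Codon 9 CCC (Pro): third position 4-fold.
Codon 10 UUU (Phe): third position 2-fold.
Four-fold degenerate third positions: 6.

6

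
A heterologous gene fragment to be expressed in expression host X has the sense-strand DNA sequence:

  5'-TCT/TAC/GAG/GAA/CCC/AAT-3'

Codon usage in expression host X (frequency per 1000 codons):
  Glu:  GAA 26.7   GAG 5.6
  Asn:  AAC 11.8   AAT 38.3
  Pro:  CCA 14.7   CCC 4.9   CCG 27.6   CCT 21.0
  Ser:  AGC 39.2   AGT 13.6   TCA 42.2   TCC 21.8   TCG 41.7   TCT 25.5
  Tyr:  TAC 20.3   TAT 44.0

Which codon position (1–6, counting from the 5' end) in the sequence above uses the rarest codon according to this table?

5

Codon 1 TCT (Ser): 25.5 per 1000.
Codon 2 TAC (Tyr): 20.3 per 1000.
Codon 3 GAG (Glu): 5.6 per 1000.
Codon 4 GAA (Glu): 26.7 per 1000.
Codon 5 CCC (Pro): 4.9 per 1000.
Codon 6 AAT (Asn): 38.3 per 1000.
Lowest frequency is 4.9 at codon 5.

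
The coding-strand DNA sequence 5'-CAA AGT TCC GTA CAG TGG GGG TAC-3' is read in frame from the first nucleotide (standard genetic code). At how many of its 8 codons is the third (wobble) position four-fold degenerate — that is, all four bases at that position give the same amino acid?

Codon 1 CAA (Gln): third position 2-fold.
Codon 2 AGT (Ser): third position 2-fold.
Codon 3 TCC (Ser): third position 4-fold.
Codon 4 GTA (Val): third position 4-fold.
Codon 5 CAG (Gln): third position 2-fold.
Codon 6 TGG (Trp): third position 1-fold.
Codon 7 GGG (Gly): third position 4-fold.
Codon 8 TAC (Tyr): third position 2-fold.
Four-fold degenerate third positions: 3.

3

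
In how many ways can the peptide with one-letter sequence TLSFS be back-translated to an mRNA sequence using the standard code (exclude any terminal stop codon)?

Thr: 4 codons.
Leu: 6 codons.
Ser: 6 codons.
Phe: 2 codons.
Ser: 6 codons.
4 × 6 × 6 × 2 × 6 = 1728.

1728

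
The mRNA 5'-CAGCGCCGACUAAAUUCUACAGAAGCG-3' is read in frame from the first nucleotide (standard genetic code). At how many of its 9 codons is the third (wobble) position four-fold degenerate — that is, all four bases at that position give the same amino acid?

6

Codon 1 CAG (Gln): third position 2-fold.
Codon 2 CGC (Arg): third position 4-fold.
Codon 3 CGA (Arg): third position 4-fold.
Codon 4 CUA (Leu): third position 4-fold.
Codon 5 AAU (Asn): third position 2-fold.
Codon 6 UCU (Ser): third position 4-fold.
Codon 7 ACA (Thr): third position 4-fold.
Codon 8 GAA (Glu): third position 2-fold.
Codon 9 GCG (Ala): third position 4-fold.
Four-fold degenerate third positions: 6.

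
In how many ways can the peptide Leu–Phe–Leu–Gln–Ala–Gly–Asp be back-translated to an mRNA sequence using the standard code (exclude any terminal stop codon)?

4608

Leu: 6 codons.
Phe: 2 codons.
Leu: 6 codons.
Gln: 2 codons.
Ala: 4 codons.
Gly: 4 codons.
Asp: 2 codons.
6 × 2 × 6 × 2 × 4 × 4 × 2 = 4608.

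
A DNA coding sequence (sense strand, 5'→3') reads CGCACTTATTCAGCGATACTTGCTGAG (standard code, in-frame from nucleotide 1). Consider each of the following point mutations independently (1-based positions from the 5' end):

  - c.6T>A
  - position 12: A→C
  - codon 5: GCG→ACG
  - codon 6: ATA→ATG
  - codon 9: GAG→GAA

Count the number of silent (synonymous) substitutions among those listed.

3

Codon 2: ACT (Thr) → ACA (Thr) — synonymous.
Codon 4: TCA (Ser) → TCC (Ser) — synonymous.
Codon 5: GCG (Ala) → ACG (Thr) — missense.
Codon 6: ATA (Ile) → ATG (Met) — missense.
Codon 9: GAG (Glu) → GAA (Glu) — synonymous.
Synonymous: 3 of 5.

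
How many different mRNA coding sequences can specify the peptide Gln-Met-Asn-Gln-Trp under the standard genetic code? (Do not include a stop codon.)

Gln: 2 codons.
Met: 1 codon.
Asn: 2 codons.
Gln: 2 codons.
Trp: 1 codon.
2 × 1 × 2 × 2 × 1 = 8.

8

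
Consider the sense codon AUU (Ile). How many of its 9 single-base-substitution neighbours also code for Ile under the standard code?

2

Position 1: none → 0 synonymous.
Position 2: none → 0 synonymous.
Position 3: AUC, AUA → 2 synonymous.
Total: 0 + 0 + 2 = 2.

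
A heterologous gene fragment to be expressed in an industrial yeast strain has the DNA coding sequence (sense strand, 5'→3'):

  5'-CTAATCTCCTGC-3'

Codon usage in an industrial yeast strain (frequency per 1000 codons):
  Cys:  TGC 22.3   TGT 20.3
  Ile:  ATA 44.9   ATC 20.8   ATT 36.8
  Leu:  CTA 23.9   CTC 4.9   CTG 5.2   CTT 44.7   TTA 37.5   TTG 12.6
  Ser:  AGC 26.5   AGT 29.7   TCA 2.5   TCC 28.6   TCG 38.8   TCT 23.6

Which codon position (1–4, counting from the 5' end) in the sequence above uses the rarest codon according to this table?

2

Codon 1 CTA (Leu): 23.9 per 1000.
Codon 2 ATC (Ile): 20.8 per 1000.
Codon 3 TCC (Ser): 28.6 per 1000.
Codon 4 TGC (Cys): 22.3 per 1000.
Lowest frequency is 20.8 at codon 2.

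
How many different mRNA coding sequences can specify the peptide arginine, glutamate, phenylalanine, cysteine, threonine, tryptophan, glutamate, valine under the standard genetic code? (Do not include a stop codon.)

1536

Arg: 6 codons.
Glu: 2 codons.
Phe: 2 codons.
Cys: 2 codons.
Thr: 4 codons.
Trp: 1 codon.
Glu: 2 codons.
Val: 4 codons.
6 × 2 × 2 × 2 × 4 × 1 × 2 × 4 = 1536.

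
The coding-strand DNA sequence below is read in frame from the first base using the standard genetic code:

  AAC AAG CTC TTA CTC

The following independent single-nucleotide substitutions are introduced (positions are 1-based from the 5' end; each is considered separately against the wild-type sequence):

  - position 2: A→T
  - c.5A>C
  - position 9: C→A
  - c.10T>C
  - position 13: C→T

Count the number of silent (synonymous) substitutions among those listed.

2

Codon 1: AAC (Asn) → ATC (Ile) — missense.
Codon 2: AAG (Lys) → ACG (Thr) — missense.
Codon 3: CTC (Leu) → CTA (Leu) — synonymous.
Codon 4: TTA (Leu) → CTA (Leu) — synonymous.
Codon 5: CTC (Leu) → TTC (Phe) — missense.
Synonymous: 2 of 5.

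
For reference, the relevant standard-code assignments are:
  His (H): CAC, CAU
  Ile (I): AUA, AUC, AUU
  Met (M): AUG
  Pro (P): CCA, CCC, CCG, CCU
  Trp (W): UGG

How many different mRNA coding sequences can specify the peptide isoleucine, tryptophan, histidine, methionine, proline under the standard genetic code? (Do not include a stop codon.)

24

Ile: 3 codons.
Trp: 1 codon.
His: 2 codons.
Met: 1 codon.
Pro: 4 codons.
3 × 1 × 2 × 1 × 4 = 24.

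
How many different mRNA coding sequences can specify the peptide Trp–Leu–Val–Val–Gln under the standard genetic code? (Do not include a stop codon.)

192

Trp: 1 codon.
Leu: 6 codons.
Val: 4 codons.
Val: 4 codons.
Gln: 2 codons.
1 × 6 × 4 × 4 × 2 = 192.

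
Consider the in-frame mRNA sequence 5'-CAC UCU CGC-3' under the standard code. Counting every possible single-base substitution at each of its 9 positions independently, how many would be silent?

Codon 1 (CAC, His): 1 synonymous substitution.
Codon 2 (UCU, Ser): 3 synonymous substitutions.
Codon 3 (CGC, Arg): 3 synonymous substitutions.
Total: 1 + 3 + 3 = 7.

7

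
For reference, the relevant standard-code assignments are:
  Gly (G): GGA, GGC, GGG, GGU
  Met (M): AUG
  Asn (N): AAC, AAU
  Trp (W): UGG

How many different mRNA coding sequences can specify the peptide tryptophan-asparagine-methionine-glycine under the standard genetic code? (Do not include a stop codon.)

Trp: 1 codon.
Asn: 2 codons.
Met: 1 codon.
Gly: 4 codons.
1 × 2 × 1 × 4 = 8.

8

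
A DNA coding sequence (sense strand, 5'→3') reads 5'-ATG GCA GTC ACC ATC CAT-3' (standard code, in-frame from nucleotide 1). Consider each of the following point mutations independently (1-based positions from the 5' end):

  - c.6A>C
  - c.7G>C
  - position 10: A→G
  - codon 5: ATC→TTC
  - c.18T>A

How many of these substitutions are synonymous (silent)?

Codon 2: GCA (Ala) → GCC (Ala) — synonymous.
Codon 3: GTC (Val) → CTC (Leu) — missense.
Codon 4: ACC (Thr) → GCC (Ala) — missense.
Codon 5: ATC (Ile) → TTC (Phe) — missense.
Codon 6: CAT (His) → CAA (Gln) — missense.
Synonymous: 1 of 5.

1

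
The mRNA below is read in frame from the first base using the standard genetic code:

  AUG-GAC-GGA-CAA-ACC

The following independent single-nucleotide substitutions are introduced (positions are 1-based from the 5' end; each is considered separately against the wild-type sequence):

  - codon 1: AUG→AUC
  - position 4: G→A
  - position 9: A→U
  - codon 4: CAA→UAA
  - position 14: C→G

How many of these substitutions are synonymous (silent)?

1

Codon 1: AUG (Met) → AUC (Ile) — missense.
Codon 2: GAC (Asp) → AAC (Asn) — missense.
Codon 3: GGA (Gly) → GGU (Gly) — synonymous.
Codon 4: CAA (Gln) → UAA (Stop) — nonsense.
Codon 5: ACC (Thr) → AGC (Ser) — missense.
Synonymous: 1 of 5.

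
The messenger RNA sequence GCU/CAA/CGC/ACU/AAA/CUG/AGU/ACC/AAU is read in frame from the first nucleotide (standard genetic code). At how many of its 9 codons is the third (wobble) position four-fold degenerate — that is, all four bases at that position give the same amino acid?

Codon 1 GCU (Ala): third position 4-fold.
Codon 2 CAA (Gln): third position 2-fold.
Codon 3 CGC (Arg): third position 4-fold.
Codon 4 ACU (Thr): third position 4-fold.
Codon 5 AAA (Lys): third position 2-fold.
Codon 6 CUG (Leu): third position 4-fold.
Codon 7 AGU (Ser): third position 2-fold.
Codon 8 ACC (Thr): third position 4-fold.
Codon 9 AAU (Asn): third position 2-fold.
Four-fold degenerate third positions: 5.

5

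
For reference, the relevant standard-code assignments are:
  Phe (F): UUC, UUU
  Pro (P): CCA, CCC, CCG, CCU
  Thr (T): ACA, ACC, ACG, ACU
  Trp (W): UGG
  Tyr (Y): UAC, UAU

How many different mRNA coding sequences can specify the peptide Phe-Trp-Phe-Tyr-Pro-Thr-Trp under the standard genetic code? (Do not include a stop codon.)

128

Phe: 2 codons.
Trp: 1 codon.
Phe: 2 codons.
Tyr: 2 codons.
Pro: 4 codons.
Thr: 4 codons.
Trp: 1 codon.
2 × 1 × 2 × 2 × 4 × 4 × 1 = 128.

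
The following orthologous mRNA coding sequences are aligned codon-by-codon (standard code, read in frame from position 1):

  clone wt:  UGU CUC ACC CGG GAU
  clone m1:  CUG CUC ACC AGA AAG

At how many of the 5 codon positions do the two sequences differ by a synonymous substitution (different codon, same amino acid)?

Codon 1: UGU Cys / CUG Leu — nonsynonymous.
Codon 2: CUC Leu / CUC Leu — identical.
Codon 3: ACC Thr / ACC Thr — identical.
Codon 4: CGG Arg / AGA Arg — synonymous.
Codon 5: GAU Asp / AAG Lys — nonsynonymous.
Synonymous differences: 1.

1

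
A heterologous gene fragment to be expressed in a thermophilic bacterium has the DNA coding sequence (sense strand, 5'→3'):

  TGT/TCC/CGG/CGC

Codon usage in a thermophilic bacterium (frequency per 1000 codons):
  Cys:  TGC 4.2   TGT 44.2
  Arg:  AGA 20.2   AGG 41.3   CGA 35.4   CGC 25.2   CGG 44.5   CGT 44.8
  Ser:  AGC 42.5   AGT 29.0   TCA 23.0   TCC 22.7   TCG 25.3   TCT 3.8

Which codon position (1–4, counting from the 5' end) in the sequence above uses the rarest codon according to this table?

2

Codon 1 TGT (Cys): 44.2 per 1000.
Codon 2 TCC (Ser): 22.7 per 1000.
Codon 3 CGG (Arg): 44.5 per 1000.
Codon 4 CGC (Arg): 25.2 per 1000.
Lowest frequency is 22.7 at codon 2.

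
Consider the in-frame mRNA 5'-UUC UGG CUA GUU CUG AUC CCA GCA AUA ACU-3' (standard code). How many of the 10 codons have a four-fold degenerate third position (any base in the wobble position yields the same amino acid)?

6

Codon 1 UUC (Phe): third position 2-fold.
Codon 2 UGG (Trp): third position 1-fold.
Codon 3 CUA (Leu): third position 4-fold.
Codon 4 GUU (Val): third position 4-fold.
Codon 5 CUG (Leu): third position 4-fold.
Codon 6 AUC (Ile): third position 3-fold.
Codon 7 CCA (Pro): third position 4-fold.
Codon 8 GCA (Ala): third position 4-fold.
Codon 9 AUA (Ile): third position 3-fold.
Codon 10 ACU (Thr): third position 4-fold.
Four-fold degenerate third positions: 6.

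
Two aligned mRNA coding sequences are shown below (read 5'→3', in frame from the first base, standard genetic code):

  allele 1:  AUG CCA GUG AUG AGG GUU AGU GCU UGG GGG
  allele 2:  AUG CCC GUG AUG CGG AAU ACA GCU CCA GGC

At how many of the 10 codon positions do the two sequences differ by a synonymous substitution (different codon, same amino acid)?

Codon 1: AUG Met / AUG Met — identical.
Codon 2: CCA Pro / CCC Pro — synonymous.
Codon 3: GUG Val / GUG Val — identical.
Codon 4: AUG Met / AUG Met — identical.
Codon 5: AGG Arg / CGG Arg — synonymous.
Codon 6: GUU Val / AAU Asn — nonsynonymous.
Codon 7: AGU Ser / ACA Thr — nonsynonymous.
Codon 8: GCU Ala / GCU Ala — identical.
Codon 9: UGG Trp / CCA Pro — nonsynonymous.
Codon 10: GGG Gly / GGC Gly — synonymous.
Synonymous differences: 3.

3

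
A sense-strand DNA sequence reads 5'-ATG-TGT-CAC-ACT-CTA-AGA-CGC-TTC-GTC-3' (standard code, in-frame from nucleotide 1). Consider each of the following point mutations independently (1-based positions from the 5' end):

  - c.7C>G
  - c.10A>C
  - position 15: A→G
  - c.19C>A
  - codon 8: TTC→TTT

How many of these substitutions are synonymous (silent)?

2

Codon 3: CAC (His) → GAC (Asp) — missense.
Codon 4: ACT (Thr) → CCT (Pro) — missense.
Codon 5: CTA (Leu) → CTG (Leu) — synonymous.
Codon 7: CGC (Arg) → AGC (Ser) — missense.
Codon 8: TTC (Phe) → TTT (Phe) — synonymous.
Synonymous: 2 of 5.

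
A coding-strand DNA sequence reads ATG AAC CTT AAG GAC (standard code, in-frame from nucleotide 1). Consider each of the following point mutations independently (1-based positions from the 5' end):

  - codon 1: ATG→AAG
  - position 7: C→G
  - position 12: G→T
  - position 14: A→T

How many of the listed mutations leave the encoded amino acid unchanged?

Codon 1: ATG (Met) → AAG (Lys) — missense.
Codon 3: CTT (Leu) → GTT (Val) — missense.
Codon 4: AAG (Lys) → AAT (Asn) — missense.
Codon 5: GAC (Asp) → GTC (Val) — missense.
Synonymous: 0 of 4.

0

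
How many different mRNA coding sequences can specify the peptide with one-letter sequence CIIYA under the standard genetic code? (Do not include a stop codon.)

Cys: 2 codons.
Ile: 3 codons.
Ile: 3 codons.
Tyr: 2 codons.
Ala: 4 codons.
2 × 3 × 3 × 2 × 4 = 144.

144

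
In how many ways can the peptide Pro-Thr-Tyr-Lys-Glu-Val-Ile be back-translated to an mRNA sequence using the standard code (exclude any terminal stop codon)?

1536

Pro: 4 codons.
Thr: 4 codons.
Tyr: 2 codons.
Lys: 2 codons.
Glu: 2 codons.
Val: 4 codons.
Ile: 3 codons.
4 × 4 × 2 × 2 × 2 × 4 × 3 = 1536.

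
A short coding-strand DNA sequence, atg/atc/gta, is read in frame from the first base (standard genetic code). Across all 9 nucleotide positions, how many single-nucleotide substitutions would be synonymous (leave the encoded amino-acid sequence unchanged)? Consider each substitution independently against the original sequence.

Codon 1 (ATG, Met): 0 synonymous substitutions.
Codon 2 (ATC, Ile): 2 synonymous substitutions.
Codon 3 (GTA, Val): 3 synonymous substitutions.
Total: 0 + 2 + 3 = 5.

5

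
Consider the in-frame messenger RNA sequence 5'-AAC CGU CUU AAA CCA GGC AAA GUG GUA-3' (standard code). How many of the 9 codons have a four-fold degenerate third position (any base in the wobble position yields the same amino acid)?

Codon 1 AAC (Asn): third position 2-fold.
Codon 2 CGU (Arg): third position 4-fold.
Codon 3 CUU (Leu): third position 4-fold.
Codon 4 AAA (Lys): third position 2-fold.
Codon 5 CCA (Pro): third position 4-fold.
Codon 6 GGC (Gly): third position 4-fold.
Codon 7 AAA (Lys): third position 2-fold.
Codon 8 GUG (Val): third position 4-fold.
Codon 9 GUA (Val): third position 4-fold.
Four-fold degenerate third positions: 6.

6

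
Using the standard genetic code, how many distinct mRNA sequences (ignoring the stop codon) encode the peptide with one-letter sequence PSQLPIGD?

Pro: 4 codons.
Ser: 6 codons.
Gln: 2 codons.
Leu: 6 codons.
Pro: 4 codons.
Ile: 3 codons.
Gly: 4 codons.
Asp: 2 codons.
4 × 6 × 2 × 6 × 4 × 3 × 4 × 2 = 27648.

27648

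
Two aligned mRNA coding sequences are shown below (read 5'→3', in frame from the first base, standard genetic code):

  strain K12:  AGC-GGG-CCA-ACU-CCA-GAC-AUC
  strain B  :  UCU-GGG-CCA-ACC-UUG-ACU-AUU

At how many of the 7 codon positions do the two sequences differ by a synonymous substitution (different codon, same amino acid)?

Codon 1: AGC Ser / UCU Ser — synonymous.
Codon 2: GGG Gly / GGG Gly — identical.
Codon 3: CCA Pro / CCA Pro — identical.
Codon 4: ACU Thr / ACC Thr — synonymous.
Codon 5: CCA Pro / UUG Leu — nonsynonymous.
Codon 6: GAC Asp / ACU Thr — nonsynonymous.
Codon 7: AUC Ile / AUU Ile — synonymous.
Synonymous differences: 3.

3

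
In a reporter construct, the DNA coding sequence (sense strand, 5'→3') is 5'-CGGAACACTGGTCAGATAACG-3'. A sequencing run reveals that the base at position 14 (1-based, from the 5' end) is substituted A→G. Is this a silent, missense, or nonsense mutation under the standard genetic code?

Position 14 falls in codon 5: CAG → Gln.
After the substitution the codon is CGG → Arg.
Gln ≠ Arg, so this is a missense mutation.

missense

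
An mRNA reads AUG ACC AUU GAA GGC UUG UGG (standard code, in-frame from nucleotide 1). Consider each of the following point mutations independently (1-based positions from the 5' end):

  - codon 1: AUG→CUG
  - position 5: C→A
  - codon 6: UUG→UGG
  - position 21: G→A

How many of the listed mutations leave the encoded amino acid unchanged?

0

Codon 1: AUG (Met) → CUG (Leu) — missense.
Codon 2: ACC (Thr) → AAC (Asn) — missense.
Codon 6: UUG (Leu) → UGG (Trp) — missense.
Codon 7: UGG (Trp) → UGA (Stop) — nonsense.
Synonymous: 0 of 4.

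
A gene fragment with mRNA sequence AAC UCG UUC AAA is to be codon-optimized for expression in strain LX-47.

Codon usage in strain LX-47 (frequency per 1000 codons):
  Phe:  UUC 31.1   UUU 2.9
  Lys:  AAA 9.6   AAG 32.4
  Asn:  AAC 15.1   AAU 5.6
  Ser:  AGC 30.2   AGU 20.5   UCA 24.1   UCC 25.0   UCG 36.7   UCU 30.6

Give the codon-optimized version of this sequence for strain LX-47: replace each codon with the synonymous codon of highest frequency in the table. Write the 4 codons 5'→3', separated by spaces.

AAC UCG UUC AAG

Codon 1 (Asn): best is AAC at 15.1.
Codon 2 (Ser): best is UCG at 36.7.
Codon 3 (Phe): best is UUC at 31.1.
Codon 4 (Lys): best is AAG at 32.4.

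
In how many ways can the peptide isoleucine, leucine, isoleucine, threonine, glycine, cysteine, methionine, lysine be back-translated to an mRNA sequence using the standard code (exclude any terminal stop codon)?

3456

Ile: 3 codons.
Leu: 6 codons.
Ile: 3 codons.
Thr: 4 codons.
Gly: 4 codons.
Cys: 2 codons.
Met: 1 codon.
Lys: 2 codons.
3 × 6 × 3 × 4 × 4 × 2 × 1 × 2 = 3456.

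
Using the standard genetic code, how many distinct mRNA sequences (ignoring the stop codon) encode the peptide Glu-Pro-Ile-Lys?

48

Glu: 2 codons.
Pro: 4 codons.
Ile: 3 codons.
Lys: 2 codons.
2 × 4 × 3 × 2 = 48.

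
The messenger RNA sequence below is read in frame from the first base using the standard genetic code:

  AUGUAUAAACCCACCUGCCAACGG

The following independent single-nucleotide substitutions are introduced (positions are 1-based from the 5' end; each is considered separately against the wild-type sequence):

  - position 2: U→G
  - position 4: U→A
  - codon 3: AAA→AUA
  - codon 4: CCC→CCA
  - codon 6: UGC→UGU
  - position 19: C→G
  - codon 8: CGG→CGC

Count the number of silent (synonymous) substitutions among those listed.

3

Codon 1: AUG (Met) → AGG (Arg) — missense.
Codon 2: UAU (Tyr) → AAU (Asn) — missense.
Codon 3: AAA (Lys) → AUA (Ile) — missense.
Codon 4: CCC (Pro) → CCA (Pro) — synonymous.
Codon 6: UGC (Cys) → UGU (Cys) — synonymous.
Codon 7: CAA (Gln) → GAA (Glu) — missense.
Codon 8: CGG (Arg) → CGC (Arg) — synonymous.
Synonymous: 3 of 7.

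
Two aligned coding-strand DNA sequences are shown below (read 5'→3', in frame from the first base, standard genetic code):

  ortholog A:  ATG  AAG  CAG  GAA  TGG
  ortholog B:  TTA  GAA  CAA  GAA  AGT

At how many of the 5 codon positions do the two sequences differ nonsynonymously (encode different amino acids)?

Codon 1: ATG Met / TTA Leu — nonsynonymous.
Codon 2: AAG Lys / GAA Glu — nonsynonymous.
Codon 3: CAG Gln / CAA Gln — synonymous.
Codon 4: GAA Glu / GAA Glu — identical.
Codon 5: TGG Trp / AGT Ser — nonsynonymous.
Nonsynonymous differences: 3.

3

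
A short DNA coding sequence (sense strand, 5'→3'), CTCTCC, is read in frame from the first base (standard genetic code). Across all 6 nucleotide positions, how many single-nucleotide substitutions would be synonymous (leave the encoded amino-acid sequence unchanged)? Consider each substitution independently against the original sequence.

Codon 1 (CTC, Leu): 3 synonymous substitutions.
Codon 2 (TCC, Ser): 3 synonymous substitutions.
Total: 3 + 3 = 6.

6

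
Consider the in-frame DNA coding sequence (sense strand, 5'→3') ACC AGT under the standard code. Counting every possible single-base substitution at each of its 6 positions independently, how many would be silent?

4

Codon 1 (ACC, Thr): 3 synonymous substitutions.
Codon 2 (AGT, Ser): 1 synonymous substitution.
Total: 3 + 1 = 4.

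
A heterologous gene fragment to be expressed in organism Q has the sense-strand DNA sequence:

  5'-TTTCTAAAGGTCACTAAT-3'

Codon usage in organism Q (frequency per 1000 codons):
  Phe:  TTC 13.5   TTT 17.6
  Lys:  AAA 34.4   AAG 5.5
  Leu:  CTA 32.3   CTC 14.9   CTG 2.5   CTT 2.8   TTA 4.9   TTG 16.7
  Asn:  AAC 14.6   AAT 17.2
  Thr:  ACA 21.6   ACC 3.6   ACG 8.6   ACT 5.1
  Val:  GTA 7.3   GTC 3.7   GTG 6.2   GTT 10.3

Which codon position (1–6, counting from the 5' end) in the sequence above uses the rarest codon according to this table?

Codon 1 TTT (Phe): 17.6 per 1000.
Codon 2 CTA (Leu): 32.3 per 1000.
Codon 3 AAG (Lys): 5.5 per 1000.
Codon 4 GTC (Val): 3.7 per 1000.
Codon 5 ACT (Thr): 5.1 per 1000.
Codon 6 AAT (Asn): 17.2 per 1000.
Lowest frequency is 3.7 at codon 4.

4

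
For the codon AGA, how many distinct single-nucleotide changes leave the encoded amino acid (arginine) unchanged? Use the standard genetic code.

2

Position 1: CGA → 1 synonymous.
Position 2: none → 0 synonymous.
Position 3: AGG → 1 synonymous.
Total: 1 + 0 + 1 = 2.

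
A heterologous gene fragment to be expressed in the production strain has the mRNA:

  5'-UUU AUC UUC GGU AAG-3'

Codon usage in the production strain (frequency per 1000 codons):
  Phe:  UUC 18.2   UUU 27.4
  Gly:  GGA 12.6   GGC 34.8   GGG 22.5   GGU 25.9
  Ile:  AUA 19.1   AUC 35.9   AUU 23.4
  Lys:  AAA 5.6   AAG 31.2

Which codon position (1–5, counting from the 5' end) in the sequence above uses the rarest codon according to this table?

3

Codon 1 UUU (Phe): 27.4 per 1000.
Codon 2 AUC (Ile): 35.9 per 1000.
Codon 3 UUC (Phe): 18.2 per 1000.
Codon 4 GGU (Gly): 25.9 per 1000.
Codon 5 AAG (Lys): 31.2 per 1000.
Lowest frequency is 18.2 at codon 3.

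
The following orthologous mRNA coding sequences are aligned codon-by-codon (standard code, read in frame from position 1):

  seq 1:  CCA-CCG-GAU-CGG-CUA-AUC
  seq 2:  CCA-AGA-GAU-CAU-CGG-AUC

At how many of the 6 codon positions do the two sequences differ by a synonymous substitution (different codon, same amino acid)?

Codon 1: CCA Pro / CCA Pro — identical.
Codon 2: CCG Pro / AGA Arg — nonsynonymous.
Codon 3: GAU Asp / GAU Asp — identical.
Codon 4: CGG Arg / CAU His — nonsynonymous.
Codon 5: CUA Leu / CGG Arg — nonsynonymous.
Codon 6: AUC Ile / AUC Ile — identical.
Synonymous differences: 0.

0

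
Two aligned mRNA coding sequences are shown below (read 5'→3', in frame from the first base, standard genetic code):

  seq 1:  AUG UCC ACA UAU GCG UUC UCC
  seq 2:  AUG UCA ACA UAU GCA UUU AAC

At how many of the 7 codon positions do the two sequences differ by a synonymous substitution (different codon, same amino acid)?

3

Codon 1: AUG Met / AUG Met — identical.
Codon 2: UCC Ser / UCA Ser — synonymous.
Codon 3: ACA Thr / ACA Thr — identical.
Codon 4: UAU Tyr / UAU Tyr — identical.
Codon 5: GCG Ala / GCA Ala — synonymous.
Codon 6: UUC Phe / UUU Phe — synonymous.
Codon 7: UCC Ser / AAC Asn — nonsynonymous.
Synonymous differences: 3.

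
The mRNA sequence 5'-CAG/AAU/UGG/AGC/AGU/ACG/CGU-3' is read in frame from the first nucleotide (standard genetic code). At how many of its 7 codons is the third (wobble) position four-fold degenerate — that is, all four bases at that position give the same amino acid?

Codon 1 CAG (Gln): third position 2-fold.
Codon 2 AAU (Asn): third position 2-fold.
Codon 3 UGG (Trp): third position 1-fold.
Codon 4 AGC (Ser): third position 2-fold.
Codon 5 AGU (Ser): third position 2-fold.
Codon 6 ACG (Thr): third position 4-fold.
Codon 7 CGU (Arg): third position 4-fold.
Four-fold degenerate third positions: 2.

2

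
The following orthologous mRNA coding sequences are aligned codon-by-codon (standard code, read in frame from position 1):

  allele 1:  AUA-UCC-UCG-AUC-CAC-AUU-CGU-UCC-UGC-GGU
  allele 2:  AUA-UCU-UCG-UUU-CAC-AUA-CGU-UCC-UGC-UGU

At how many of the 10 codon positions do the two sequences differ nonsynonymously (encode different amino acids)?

Codon 1: AUA Ile / AUA Ile — identical.
Codon 2: UCC Ser / UCU Ser — synonymous.
Codon 3: UCG Ser / UCG Ser — identical.
Codon 4: AUC Ile / UUU Phe — nonsynonymous.
Codon 5: CAC His / CAC His — identical.
Codon 6: AUU Ile / AUA Ile — synonymous.
Codon 7: CGU Arg / CGU Arg — identical.
Codon 8: UCC Ser / UCC Ser — identical.
Codon 9: UGC Cys / UGC Cys — identical.
Codon 10: GGU Gly / UGU Cys — nonsynonymous.
Nonsynonymous differences: 2.

2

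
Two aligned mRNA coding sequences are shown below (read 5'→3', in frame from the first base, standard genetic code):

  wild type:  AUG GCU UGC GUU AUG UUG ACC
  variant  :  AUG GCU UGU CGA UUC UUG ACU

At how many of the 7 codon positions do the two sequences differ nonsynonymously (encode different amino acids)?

2

Codon 1: AUG Met / AUG Met — identical.
Codon 2: GCU Ala / GCU Ala — identical.
Codon 3: UGC Cys / UGU Cys — synonymous.
Codon 4: GUU Val / CGA Arg — nonsynonymous.
Codon 5: AUG Met / UUC Phe — nonsynonymous.
Codon 6: UUG Leu / UUG Leu — identical.
Codon 7: ACC Thr / ACU Thr — synonymous.
Nonsynonymous differences: 2.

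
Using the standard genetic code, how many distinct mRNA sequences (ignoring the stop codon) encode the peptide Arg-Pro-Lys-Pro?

192

Arg: 6 codons.
Pro: 4 codons.
Lys: 2 codons.
Pro: 4 codons.
6 × 4 × 2 × 4 = 192.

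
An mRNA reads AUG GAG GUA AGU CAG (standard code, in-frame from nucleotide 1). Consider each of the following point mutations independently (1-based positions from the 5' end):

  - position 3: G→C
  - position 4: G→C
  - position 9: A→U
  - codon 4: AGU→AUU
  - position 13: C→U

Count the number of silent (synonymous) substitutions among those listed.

Codon 1: AUG (Met) → AUC (Ile) — missense.
Codon 2: GAG (Glu) → CAG (Gln) — missense.
Codon 3: GUA (Val) → GUU (Val) — synonymous.
Codon 4: AGU (Ser) → AUU (Ile) — missense.
Codon 5: CAG (Gln) → UAG (Stop) — nonsense.
Synonymous: 1 of 5.

1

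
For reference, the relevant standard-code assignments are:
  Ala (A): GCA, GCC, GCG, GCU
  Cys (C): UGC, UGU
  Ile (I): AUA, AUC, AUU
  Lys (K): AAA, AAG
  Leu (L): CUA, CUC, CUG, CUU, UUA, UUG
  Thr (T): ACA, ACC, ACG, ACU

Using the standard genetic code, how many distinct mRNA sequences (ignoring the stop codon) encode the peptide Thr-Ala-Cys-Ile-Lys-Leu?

Thr: 4 codons.
Ala: 4 codons.
Cys: 2 codons.
Ile: 3 codons.
Lys: 2 codons.
Leu: 6 codons.
4 × 4 × 2 × 3 × 2 × 6 = 1152.

1152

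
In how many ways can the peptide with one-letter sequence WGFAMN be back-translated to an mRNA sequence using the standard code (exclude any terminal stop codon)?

64

Trp: 1 codon.
Gly: 4 codons.
Phe: 2 codons.
Ala: 4 codons.
Met: 1 codon.
Asn: 2 codons.
1 × 4 × 2 × 4 × 1 × 2 = 64.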